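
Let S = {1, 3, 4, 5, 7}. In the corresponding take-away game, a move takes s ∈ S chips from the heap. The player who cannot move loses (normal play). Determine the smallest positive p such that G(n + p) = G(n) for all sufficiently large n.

n :  0  1  2  3  4  5  6  7  8  9 10 11 12 13 14 15 16 17
G :  0  1  0  1  2  3  2  3  0  1  0  1  2  3  2  3  0  1
G(n+8) = G(n) holds for n = 0,…,6 (a full window of length max(S) = 7), so the sequence is purely periodic with period 8.

8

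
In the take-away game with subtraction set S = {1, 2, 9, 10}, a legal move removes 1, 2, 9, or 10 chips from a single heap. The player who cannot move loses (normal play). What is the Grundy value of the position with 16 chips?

2

G(0) = 0
G(1) = mex{0} = 1
G(2) = mex{1,0} = 2
G(3) = mex{2,1} = 0
G(4) = mex{0,2} = 1
G(5) = mex{1,0} = 2
G(6) = mex{2,1} = 0
G(7) = mex{0,2} = 1
G(8) = mex{1,0} = 2
G(9) = mex{2,1,0} = 3
G(10) = mex{3,2,1,0} = 4
G(11) = mex{4,3,2,1} = 0
G(12) = mex{0,4,0,2} = 1
G(13) = mex{1,0,1,0} = 2
G(14) = mex{2,1,2,1} = 0
G(15) = mex{0,2,0,2} = 1
G(16) = mex{1,0,1,0} = 2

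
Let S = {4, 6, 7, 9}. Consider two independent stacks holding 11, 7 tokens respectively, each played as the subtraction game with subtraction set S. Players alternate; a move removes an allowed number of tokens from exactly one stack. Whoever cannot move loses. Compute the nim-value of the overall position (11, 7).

3

All stacks use S = {4, 6, 7, 9}:
G(0) = 0
G(1) = mex{} = 0
G(2) = mex{} = 0
G(3) = mex{} = 0
G(4) = mex{0} = 1
G(5) = mex{0} = 1
G(6) = mex{0,0} = 1
G(7) = mex{0,0,0} = 1
G(8) = mex{1,0,0} = 2
G(9) = mex{1,0,0,0} = 2
G(10) = mex{1,1,0,0} = 2
G(11) = mex{1,1,1,0} = 2
Stack A: G(11) = 2.
Stack B: G(7) = 1.
Combined Grundy value = 2 ⊕ 1 = 3.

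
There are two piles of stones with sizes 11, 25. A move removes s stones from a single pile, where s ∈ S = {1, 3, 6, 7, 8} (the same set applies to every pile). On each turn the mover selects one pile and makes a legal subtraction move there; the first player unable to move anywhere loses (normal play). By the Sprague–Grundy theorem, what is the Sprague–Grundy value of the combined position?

All piles use S = {1, 3, 6, 7, 8}:
n :  0  1  2  3  4  5  6  7  8  9 10 11 12 13 14 15 16 17 18 19 20 21 22 23 24 25
G :  0  1  0  1  0  1  2  3  2  3  2  3  4  0  1  0  1  0  1  2  3  2  3  2  3  4
Pile A: G(11) = 3.
Pile B: G(25) = 4.
Combined Grundy value = 3 ⊕ 4 = 7.

7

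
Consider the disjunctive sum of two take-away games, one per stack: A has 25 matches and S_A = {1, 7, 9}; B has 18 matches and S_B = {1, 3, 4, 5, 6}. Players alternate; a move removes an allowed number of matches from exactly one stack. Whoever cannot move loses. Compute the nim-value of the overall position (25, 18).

Stack A, S = {1, 7, 9}:
n :  0  1  2  3  4  5  6  7  8  9 10 11 12 13 14 15 16 17 18 19 20 21 22 23 24 25
G :  0  1  0  1  0  1  0  1  0  1  0  1  0  1  0  1  0  1  0  1  0  1  0  1  0  1
G_A(25) = 1.
Stack B, S = {1, 3, 4, 5, 6}:
G(0) = 0
G(1) = mex{0} = 1
G(2) = mex{1} = 0
G(3) = mex{0,0} = 1
G(4) = mex{1,1,0} = 2
G(5) = mex{2,0,1,0} = 3
G(6) = mex{3,1,0,1,0} = 2
G(7) = mex{2,2,1,0,1} = 3
G(8) = mex{3,3,2,1,0} = 4
G(9) = mex{4,2,3,2,1} = 0
G(10) = mex{0,3,2,3,2} = 1
G(11) = mex{1,4,3,2,3} = 0
G(12) = mex{0,0,4,3,2} = 1
G(13) = mex{1,1,0,4,3} = 2
G(14) = mex{2,0,1,0,4} = 3
G(15) = mex{3,1,0,1,0} = 2
G(16) = mex{2,2,1,0,1} = 3
G(17) = mex{3,3,2,1,0} = 4
G(18) = mex{4,2,3,2,1} = 0
G_B(18) = 0.
Combined Grundy value = 1 ⊕ 0 = 1.

1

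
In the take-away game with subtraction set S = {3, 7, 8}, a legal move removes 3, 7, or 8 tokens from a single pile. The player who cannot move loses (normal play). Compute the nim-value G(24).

G(0) = 0
G(1) = mex{} = 0
G(2) = mex{} = 0
G(3) = mex{0} = 1
G(4) = mex{0} = 1
G(5) = mex{0} = 1
G(6) = mex{1} = 0
G(7) = mex{1,0} = 2
G(8) = mex{1,0,0} = 2
G(9) = mex{0,0,0} = 1
G(10) = mex{2,1,0} = 3
G(11) = mex{2,1,1} = 0
G(12) = mex{1,1,1} = 0
G(13) = mex{3,0,1} = 2
G(14) = mex{0,2,0} = 1
G(15) = mex{0,2,2} = 1
G(16) = mex{2,1,2} = 0
G(17) = mex{1,3,1} = 0
G(18) = mex{1,0,3} = 2
G(19) = mex{0,0,0} = 1
G(20) = mex{0,2,0} = 1
G(21) = mex{2,1,2} = 0
G(22) = mex{1,1,1} = 0
G(23) = mex{1,0,1} = 2
G(24) = mex{0,0,0} = 1

1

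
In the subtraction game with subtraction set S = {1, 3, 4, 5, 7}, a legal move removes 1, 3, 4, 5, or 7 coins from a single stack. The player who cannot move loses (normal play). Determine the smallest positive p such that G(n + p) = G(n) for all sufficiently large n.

8

n :  0  1  2  3  4  5  6  7  8  9 10 11 12 13 14 15 16 17
G :  0  1  0  1  2  3  2  3  0  1  0  1  2  3  2  3  0  1
G(n+8) = G(n) holds for n = 0,…,6 (a full window of length max(S) = 7), so the sequence is purely periodic with period 8.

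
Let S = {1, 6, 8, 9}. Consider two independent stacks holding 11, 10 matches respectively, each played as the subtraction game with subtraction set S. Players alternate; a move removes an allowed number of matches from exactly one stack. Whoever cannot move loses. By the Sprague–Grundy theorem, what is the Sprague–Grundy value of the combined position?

All stacks use S = {1, 6, 8, 9}:
G(0) = 0
G(1) = mex{0} = 1
G(2) = mex{1} = 0
G(3) = mex{0} = 1
G(4) = mex{1} = 0
G(5) = mex{0} = 1
G(6) = mex{1,0} = 2
G(7) = mex{2,1} = 0
G(8) = mex{0,0,0} = 1
G(9) = mex{1,1,1,0} = 2
G(10) = mex{2,0,0,1} = 3
G(11) = mex{3,1,1,0} = 2
Stack A: G(11) = 2.
Stack B: G(10) = 3.
Combined Grundy value = 2 ⊕ 3 = 1.

1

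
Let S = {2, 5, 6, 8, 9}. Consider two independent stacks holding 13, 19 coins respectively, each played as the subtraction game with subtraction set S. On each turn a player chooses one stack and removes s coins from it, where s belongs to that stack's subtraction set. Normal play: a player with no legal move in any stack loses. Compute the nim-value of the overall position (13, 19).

3

All stacks use S = {2, 5, 6, 8, 9}:
G(0) = 0
G(1) = mex{} = 0
G(2) = mex{0} = 1
G(3) = mex{0} = 1
G(4) = mex{1} = 0
G(5) = mex{1,0} = 2
G(6) = mex{0,0,0} = 1
G(7) = mex{2,1,0} = 3
G(8) = mex{1,1,1,0} = 2
G(9) = mex{3,0,1,0,0} = 2
G(10) = mex{2,2,0,1,0} = 3
G(11) = mex{2,1,2,1,1} = 0
G(12) = mex{3,3,1,0,1} = 2
G(13) = mex{0,2,3,2,0} = 1
G(14) = mex{2,2,2,1,2} = 0
G(15) = mex{1,3,2,3,1} = 0
G(16) = mex{0,0,3,2,3} = 1
G(17) = mex{0,2,0,2,2} = 1
G(18) = mex{1,1,2,3,2} = 0
G(19) = mex{1,0,1,0,3} = 2
Stack A: G(13) = 1.
Stack B: G(19) = 2.
Combined Grundy value = 1 ⊕ 2 = 3.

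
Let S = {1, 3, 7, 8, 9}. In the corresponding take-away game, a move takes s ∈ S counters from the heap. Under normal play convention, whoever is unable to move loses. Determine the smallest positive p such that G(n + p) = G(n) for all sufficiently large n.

16

G(0) = 0
G(1) = mex{0} = 1
G(2) = mex{1} = 0
G(3) = mex{0,0} = 1
G(4) = mex{1,1} = 0
G(5) = mex{0,0} = 1
G(6) = mex{1,1} = 0
G(7) = mex{0,0,0} = 1
G(8) = mex{1,1,1,0} = 2
G(9) = mex{2,0,0,1,0} = 3
G(10) = mex{3,1,1,0,1} = 2
G(11) = mex{2,2,0,1,0} = 3
G(12) = mex{3,3,1,0,1} = 2
G(13) = mex{2,2,0,1,0} = 3
G(14) = mex{3,3,1,0,1} = 2
G(15) = mex{2,2,2,1,0} = 3
G(16) = mex{3,3,3,2,1} = 0
G(17) = mex{0,2,2,3,2} = 1
G(18) = mex{1,3,3,2,3} = 0
G(19) = mex{0,0,2,3,2} = 1
G(20) = mex{1,1,3,2,3} = 0
G(21) = mex{0,0,2,3,2} = 1
G(22) = mex{1,1,3,2,3} = 0
G(23) = mex{0,0,0,3,2} = 1
G(24) = mex{1,1,1,0,3} = 2
G(25) = mex{2,0,0,1,0} = 3
G(26) = mex{3,1,1,0,1} = 2
G(27) = mex{2,2,0,1,0} = 3
G(28) = mex{3,3,1,0,1} = 2
G(29) = mex{2,2,0,1,0} = 3
G(30) = mex{3,3,1,0,1} = 2
G(31) = mex{2,2,2,1,0} = 3
G(32) = mex{3,3,3,2,1} = 0
G(33) = mex{0,2,2,3,2} = 1
G(n+16) = G(n) holds for n = 0,…,8 (a full window of length max(S) = 9), so the sequence is purely periodic with period 16.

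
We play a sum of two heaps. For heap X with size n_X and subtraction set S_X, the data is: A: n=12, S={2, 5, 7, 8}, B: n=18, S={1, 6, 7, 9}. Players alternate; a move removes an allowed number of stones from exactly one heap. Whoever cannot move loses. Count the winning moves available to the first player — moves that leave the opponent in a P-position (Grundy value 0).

Heap A, S = {2, 5, 7, 8}:
G(0) = 0
G(1) = mex{} = 0
G(2) = mex{0} = 1
G(3) = mex{0} = 1
G(4) = mex{1} = 0
G(5) = mex{1,0} = 2
G(6) = mex{0,0} = 1
G(7) = mex{2,1,0} = 3
G(8) = mex{1,1,0,0} = 2
G(9) = mex{3,0,1,0} = 2
G(10) = mex{2,2,1,1} = 0
G(11) = mex{2,1,0,1} = 3
G(12) = mex{0,3,2,0} = 1
G_A(12) = 1.
Heap B, S = {1, 6, 7, 9}:
G(0) = 0
G(1) = mex{0} = 1
G(2) = mex{1} = 0
G(3) = mex{0} = 1
G(4) = mex{1} = 0
G(5) = mex{0} = 1
G(6) = mex{1,0} = 2
G(7) = mex{2,1,0} = 3
G(8) = mex{3,0,1} = 2
G(9) = mex{2,1,0,0} = 3
G(10) = mex{3,0,1,1} = 2
G(11) = mex{2,1,0,0} = 3
G(12) = mex{3,2,1,1} = 0
G(13) = mex{0,3,2,0} = 1
G(14) = mex{1,2,3,1} = 0
G(15) = mex{0,3,2,2} = 1
G(16) = mex{1,2,3,3} = 0
G(17) = mex{0,3,2,2} = 1
G(18) = mex{1,0,3,3} = 2
G_B(18) = 2.
Combined Grundy value = 1 ⊕ 2 = 3.
A winning move leaves total XOR = 0, i.e. changes one component's Grundy value g to g ⊕ X where X is the current total.
Heap A: need g' = 1⊕3 = 2. Options: 12−2→G=0, 12−5→G=3, 12−7→G=2, 12−8→G=0. Hits: 1.
Heap B: need g' = 2⊕3 = 1. Options: 18−1→G=1, 18−6→G=0, 18−7→G=3, 18−9→G=3. Hits: 1.

2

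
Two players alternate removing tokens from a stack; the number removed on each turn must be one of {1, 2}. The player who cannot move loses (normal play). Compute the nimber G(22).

n :  0  1  2  3  4  5  6  7  8  9 10 11 12 13 14 15 16 17 18 19 20 21 22
G :  0  1  2  0  1  2  0  1  2  0  1  2  0  1  2  0  1  2  0  1  2  0  1

1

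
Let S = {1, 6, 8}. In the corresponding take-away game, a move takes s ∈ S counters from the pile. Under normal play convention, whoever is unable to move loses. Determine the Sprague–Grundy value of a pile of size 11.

0

n :  0  1  2  3  4  5  6  7  8  9 10 11
G :  0  1  0  1  0  1  2  0  1  0  1  0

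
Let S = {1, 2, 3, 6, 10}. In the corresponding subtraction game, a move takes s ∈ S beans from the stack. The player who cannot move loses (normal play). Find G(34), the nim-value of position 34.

n :  0  1  2  3  4  5  6  7  8  9 10 11 12 13 14 15 16 17 18 19 20 21 22 23 24 25 26 27 28 29 30 31 32 33 34
G :  0  1  2  3  0  1  2  3  0  1  2  3  0  1  2  3  0  1  2  3  0  1  2  3  0  1  2  3  0  1  2  3  0  1  2

2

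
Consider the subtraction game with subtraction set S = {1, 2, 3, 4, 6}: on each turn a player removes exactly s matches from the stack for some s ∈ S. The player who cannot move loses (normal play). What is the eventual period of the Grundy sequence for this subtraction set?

5

G(0) = 0
G(1) = mex{0} = 1
G(2) = mex{1,0} = 2
G(3) = mex{2,1,0} = 3
G(4) = mex{3,2,1,0} = 4
G(5) = mex{4,3,2,1} = 0
G(6) = mex{0,4,3,2,0} = 1
G(7) = mex{1,0,4,3,1} = 2
G(8) = mex{2,1,0,4,2} = 3
G(9) = mex{3,2,1,0,3} = 4
G(10) = mex{4,3,2,1,4} = 0
G(11) = mex{0,4,3,2,0} = 1
G(12) = mex{1,0,4,3,1} = 2
G(13) = mex{2,1,0,4,2} = 3
G(14) = mex{3,2,1,0,3} = 4
G(n+5) = G(n) holds for n = 0,…,5 (a full window of length max(S) = 6), so the sequence is purely periodic with period 5.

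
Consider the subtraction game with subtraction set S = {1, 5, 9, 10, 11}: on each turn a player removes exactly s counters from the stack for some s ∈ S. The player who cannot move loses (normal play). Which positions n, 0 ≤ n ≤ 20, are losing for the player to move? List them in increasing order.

0, 2, 4, 6, 8, 20

n :  0  1  2  3  4  5  6  7  8  9 10 11 12 13 14 15 16 17 18 19 20
G :  0  1  0  1  0  1  0  1  0  1  2  3  2  3  2  3  2  3  2  3  0
P-positions are exactly the n with G(n) = 0.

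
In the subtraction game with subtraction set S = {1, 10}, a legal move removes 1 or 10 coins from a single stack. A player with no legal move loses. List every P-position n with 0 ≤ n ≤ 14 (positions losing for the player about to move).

0, 2, 4, 6, 8, 11, 13

n :  0  1  2  3  4  5  6  7  8  9 10 11 12 13 14
G :  0  1  0  1  0  1  0  1  0  1  2  0  1  0  1
P-positions are exactly the n with G(n) = 0.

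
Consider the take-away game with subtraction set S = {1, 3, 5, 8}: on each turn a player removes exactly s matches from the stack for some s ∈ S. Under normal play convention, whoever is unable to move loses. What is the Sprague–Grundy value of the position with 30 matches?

0

n :  0  1  2  3  4  5  6  7  8  9 10 11 12 13 14 15 16 17 18 19 20 21 22 23 24 25 26 27 28 29 30
G :  0  1  0  1  0  1  0  1  2  3  2  3  2  0  1  0  1  0  1  0  1  2  3  2  3  2  0  1  0  1  0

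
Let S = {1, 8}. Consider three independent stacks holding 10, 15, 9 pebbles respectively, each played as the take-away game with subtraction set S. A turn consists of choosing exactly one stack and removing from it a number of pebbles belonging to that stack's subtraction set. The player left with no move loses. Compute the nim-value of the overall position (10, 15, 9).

All stacks use S = {1, 8}:
G(0) = 0
G(1) = mex{0} = 1
G(2) = mex{1} = 0
G(3) = mex{0} = 1
G(4) = mex{1} = 0
G(5) = mex{0} = 1
G(6) = mex{1} = 0
G(7) = mex{0} = 1
G(8) = mex{1,0} = 2
G(9) = mex{2,1} = 0
G(10) = mex{0,0} = 1
G(11) = mex{1,1} = 0
G(12) = mex{0,0} = 1
G(13) = mex{1,1} = 0
G(14) = mex{0,0} = 1
G(15) = mex{1,1} = 0
Stack A: G(10) = 1.
Stack B: G(15) = 0.
Stack C: G(9) = 0.
Combined Grundy value = 1 ⊕ 0 ⊕ 0 = 1.

1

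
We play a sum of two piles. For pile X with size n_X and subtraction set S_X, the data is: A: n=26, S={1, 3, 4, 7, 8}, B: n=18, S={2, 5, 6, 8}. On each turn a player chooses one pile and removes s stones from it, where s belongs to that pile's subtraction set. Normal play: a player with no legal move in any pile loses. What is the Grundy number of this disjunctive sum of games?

2

Pile A, S = {1, 3, 4, 7, 8}:
G(0) = 0
G(1) = mex{0} = 1
G(2) = mex{1} = 0
G(3) = mex{0,0} = 1
G(4) = mex{1,1,0} = 2
G(5) = mex{2,0,1} = 3
G(6) = mex{3,1,0} = 2
G(7) = mex{2,2,1,0} = 3
G(8) = mex{3,3,2,1,0} = 4
G(9) = mex{4,2,3,0,1} = 5
G(10) = mex{5,3,2,1,0} = 4
G(11) = mex{4,4,3,2,1} = 0
G(12) = mex{0,5,4,3,2} = 1
G(13) = mex{1,4,5,2,3} = 0
G(14) = mex{0,0,4,3,2} = 1
G(15) = mex{1,1,0,4,3} = 2
G(16) = mex{2,0,1,5,4} = 3
G(17) = mex{3,1,0,4,5} = 2
G(18) = mex{2,2,1,0,4} = 3
G(19) = mex{3,3,2,1,0} = 4
G(20) = mex{4,2,3,0,1} = 5
G(21) = mex{5,3,2,1,0} = 4
G(22) = mex{4,4,3,2,1} = 0
G(23) = mex{0,5,4,3,2} = 1
G(24) = mex{1,4,5,2,3} = 0
G(25) = mex{0,0,4,3,2} = 1
G(26) = mex{1,1,0,4,3} = 2
G_A(26) = 2.
Pile B, S = {2, 5, 6, 8}:
n :  0  1  2  3  4  5  6  7  8  9 10 11 12 13 14 15 16 17 18
G :  0  0  1  1  0  2  1  3  2  2  3  0  2  1  0  0  1  1  0
G_B(18) = 0.
Combined Grundy value = 2 ⊕ 0 = 2.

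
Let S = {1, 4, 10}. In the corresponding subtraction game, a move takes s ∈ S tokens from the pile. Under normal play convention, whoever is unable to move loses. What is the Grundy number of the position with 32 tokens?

0

G(0) = 0
G(1) = mex{0} = 1
G(2) = mex{1} = 0
G(3) = mex{0} = 1
G(4) = mex{1,0} = 2
G(5) = mex{2,1} = 0
G(6) = mex{0,0} = 1
G(7) = mex{1,1} = 0
G(8) = mex{0,2} = 1
G(9) = mex{1,0} = 2
G(10) = mex{2,1,0} = 3
G(11) = mex{3,0,1} = 2
G(12) = mex{2,1,0} = 3
G(13) = mex{3,2,1} = 0
G(14) = mex{0,3,2} = 1
G(15) = mex{1,2,0} = 3
G(16) = mex{3,3,1} = 0
G(17) = mex{0,0,0} = 1
G(18) = mex{1,1,1} = 0
G(19) = mex{0,3,2} = 1
G(20) = mex{1,0,3} = 2
G(21) = mex{2,1,2} = 0
G(22) = mex{0,0,3} = 1
G(23) = mex{1,1,0} = 2
G(24) = mex{2,2,1} = 0
G(25) = mex{0,0,3} = 1
G(26) = mex{1,1,0} = 2
G(27) = mex{2,2,1} = 0
G(28) = mex{0,0,0} = 1
G(29) = mex{1,1,1} = 0
G(30) = mex{0,2,2} = 1
G(31) = mex{1,0,0} = 2
G(32) = mex{2,1,1} = 0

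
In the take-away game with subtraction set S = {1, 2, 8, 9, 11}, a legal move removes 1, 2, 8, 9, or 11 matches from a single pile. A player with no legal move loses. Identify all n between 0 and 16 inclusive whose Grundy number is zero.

n :  0  1  2  3  4  5  6  7  8  9 10 11 12 13 14 15 16
G :  0  1  2  0  1  2  0  1  2  3  0  1  2  0  1  2  0
P-positions are exactly the n with G(n) = 0.

0, 3, 6, 10, 13, 16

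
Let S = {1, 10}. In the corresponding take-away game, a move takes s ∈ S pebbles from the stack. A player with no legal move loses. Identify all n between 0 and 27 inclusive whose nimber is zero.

n :  0  1  2  3  4  5  6  7  8  9 10 11 12 13 14 15 16 17 18 19 20 21 22 23 24 25 26 27
G :  0  1  0  1  0  1  0  1  0  1  2  0  1  0  1  0  1  0  1  0  1  2  0  1  0  1  0  1
P-positions are exactly the n with G(n) = 0.

0, 2, 4, 6, 8, 11, 13, 15, 17, 19, 22, 24, 26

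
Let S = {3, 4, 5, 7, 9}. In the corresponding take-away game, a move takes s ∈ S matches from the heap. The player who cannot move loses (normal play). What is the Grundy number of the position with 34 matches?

n :  0  1  2  3  4  5  6  7  8  9 10 11 12 13 14 15 16 17 18 19 20 21 22 23 24 25 26 27 28 29 30 31 32 33 34
G :  0  0  0  1  1  1  2  2  2  3  3  3  0  0  0  1  1  1  2  2  2  3  3  3  0  0  0  1  1  1  2  2  2  3  3

3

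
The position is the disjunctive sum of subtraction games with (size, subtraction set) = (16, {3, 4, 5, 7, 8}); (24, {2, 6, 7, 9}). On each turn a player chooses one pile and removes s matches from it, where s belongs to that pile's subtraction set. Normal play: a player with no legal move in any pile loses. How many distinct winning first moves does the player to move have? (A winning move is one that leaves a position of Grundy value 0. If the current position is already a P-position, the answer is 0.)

Pile A, S = {3, 4, 5, 7, 8}:
G(0) = 0
G(1) = mex{} = 0
G(2) = mex{} = 0
G(3) = mex{0} = 1
G(4) = mex{0,0} = 1
G(5) = mex{0,0,0} = 1
G(6) = mex{1,0,0} = 2
G(7) = mex{1,1,0,0} = 2
G(8) = mex{1,1,1,0,0} = 2
G(9) = mex{2,1,1,0,0} = 3
G(10) = mex{2,2,1,1,0} = 3
G(11) = mex{2,2,2,1,1} = 0
G(12) = mex{3,2,2,1,1} = 0
G(13) = mex{3,3,2,2,1} = 0
G(14) = mex{0,3,3,2,2} = 1
G(15) = mex{0,0,3,2,2} = 1
G(16) = mex{0,0,0,3,2} = 1
G_A(16) = 1.
Pile B, S = {2, 6, 7, 9}:
n :  0  1  2  3  4  5  6  7  8  9 10 11 12 13 14 15 16 17 18 19 20 21 22 23 24
G :  0  0  1  1  0  0  1  1  2  2  3  3  2  2  3  0  0  1  1  0  0  1  1  2  2
G_B(24) = 2.
Combined Grundy value = 1 ⊕ 2 = 3.
A winning move leaves total XOR = 0, i.e. changes one component's Grundy value g to g ⊕ X where X is the current total.
Pile A: need g' = 1⊕3 = 2. Options: 16−3→G=0, 16−4→G=0, 16−5→G=0, 16−7→G=3, 16−8→G=2. Hits: 1.
Pile B: need g' = 2⊕3 = 1. Options: 24−2→G=1, 24−6→G=1, 24−7→G=1, 24−9→G=0. Hits: 3.

4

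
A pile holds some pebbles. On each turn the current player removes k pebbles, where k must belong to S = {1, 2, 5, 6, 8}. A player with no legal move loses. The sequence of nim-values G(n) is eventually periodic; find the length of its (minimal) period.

n :  0  1  2  3  4  5  6  7  8  9 10 11 12 13 14 15 16
G :  0  1  2  0  1  2  3  0  1  2  0  1  2  3  0  1  2
G(n+7) = G(n) holds for n = 0,…,7 (a full window of length max(S) = 8), so the sequence is purely periodic with period 7.

7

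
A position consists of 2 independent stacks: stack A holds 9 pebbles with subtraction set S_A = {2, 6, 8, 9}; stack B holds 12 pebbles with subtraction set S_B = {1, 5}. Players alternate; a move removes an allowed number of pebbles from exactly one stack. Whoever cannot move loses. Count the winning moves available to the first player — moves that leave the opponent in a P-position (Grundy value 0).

2

Stack A, S = {2, 6, 8, 9}:
G(0) = 0
G(1) = mex{} = 0
G(2) = mex{0} = 1
G(3) = mex{0} = 1
G(4) = mex{1} = 0
G(5) = mex{1} = 0
G(6) = mex{0,0} = 1
G(7) = mex{0,0} = 1
G(8) = mex{1,1,0} = 2
G(9) = mex{1,1,0,0} = 2
G_A(9) = 2.
Stack B, S = {1, 5}:
G(0) = 0
G(1) = mex{0} = 1
G(2) = mex{1} = 0
G(3) = mex{0} = 1
G(4) = mex{1} = 0
G(5) = mex{0,0} = 1
G(6) = mex{1,1} = 0
G(7) = mex{0,0} = 1
G(8) = mex{1,1} = 0
G(9) = mex{0,0} = 1
G(10) = mex{1,1} = 0
G(11) = mex{0,0} = 1
G(12) = mex{1,1} = 0
G_B(12) = 0.
Combined Grundy value = 2 ⊕ 0 = 2.
A winning move leaves total XOR = 0, i.e. changes one component's Grundy value g to g ⊕ X where X is the current total.
Stack A: need g' = 2⊕2 = 0. Options: 9−2→G=1, 9−6→G=1, 9−8→G=0, 9−9→G=0. Hits: 2.
Stack B: need g' = 0⊕2 = 2. Options: 12−1→G=1, 12−5→G=1. Hits: 0.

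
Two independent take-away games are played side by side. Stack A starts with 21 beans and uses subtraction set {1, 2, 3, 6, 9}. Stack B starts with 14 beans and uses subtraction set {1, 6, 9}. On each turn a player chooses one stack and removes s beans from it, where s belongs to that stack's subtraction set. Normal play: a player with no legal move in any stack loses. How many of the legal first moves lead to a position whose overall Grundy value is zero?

Stack A, S = {1, 2, 3, 6, 9}:
n :  0  1  2  3  4  5  6  7  8  9 10 11 12 13 14 15 16 17 18 19 20 21
G :  0  1  2  3  0  1  2  3  0  1  2  3  0  1  2  3  0  1  2  3  0  1
G_A(21) = 1.
Stack B, S = {1, 6, 9}:
n :  0  1  2  3  4  5  6  7  8  9 10 11 12 13 14
G :  0  1  0  1  0  1  2  0  1  2  3  2  0  1  0
G_B(14) = 0.
Combined Grundy value = 1 ⊕ 0 = 1.
A winning move leaves total XOR = 0, i.e. changes one component's Grundy value g to g ⊕ X where X is the current total.
Stack A: need g' = 1⊕1 = 0. Options: 21−1→G=0, 21−2→G=3, 21−3→G=2, 21−6→G=3, 21−9→G=0. Hits: 2.
Stack B: need g' = 0⊕1 = 1. Options: 14−1→G=1, 14−6→G=1, 14−9→G=1. Hits: 3.

5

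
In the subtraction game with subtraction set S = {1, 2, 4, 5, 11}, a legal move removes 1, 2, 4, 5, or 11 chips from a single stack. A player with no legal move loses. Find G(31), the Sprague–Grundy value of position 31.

1

G(0) = 0
G(1) = mex{0} = 1
G(2) = mex{1,0} = 2
G(3) = mex{2,1} = 0
G(4) = mex{0,2,0} = 1
G(5) = mex{1,0,1,0} = 2
G(6) = mex{2,1,2,1} = 0
G(7) = mex{0,2,0,2} = 1
G(8) = mex{1,0,1,0} = 2
G(9) = mex{2,1,2,1} = 0
G(10) = mex{0,2,0,2} = 1
G(11) = mex{1,0,1,0,0} = 2
G(12) = mex{2,1,2,1,1} = 0
G(13) = mex{0,2,0,2,2} = 1
G(14) = mex{1,0,1,0,0} = 2
G(15) = mex{2,1,2,1,1} = 0
G(16) = mex{0,2,0,2,2} = 1
G(17) = mex{1,0,1,0,0} = 2
G(18) = mex{2,1,2,1,1} = 0
G(19) = mex{0,2,0,2,2} = 1
G(20) = mex{1,0,1,0,0} = 2
G(21) = mex{2,1,2,1,1} = 0
G(22) = mex{0,2,0,2,2} = 1
G(23) = mex{1,0,1,0,0} = 2
G(24) = mex{2,1,2,1,1} = 0
G(25) = mex{0,2,0,2,2} = 1
G(26) = mex{1,0,1,0,0} = 2
G(27) = mex{2,1,2,1,1} = 0
G(28) = mex{0,2,0,2,2} = 1
G(29) = mex{1,0,1,0,0} = 2
G(30) = mex{2,1,2,1,1} = 0
G(31) = mex{0,2,0,2,2} = 1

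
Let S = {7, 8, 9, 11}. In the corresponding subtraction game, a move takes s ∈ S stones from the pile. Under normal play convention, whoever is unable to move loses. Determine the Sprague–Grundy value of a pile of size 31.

1

n :  0  1  2  3  4  5  6  7  8  9 10 11 12 13 14 15 16 17 18 19 20 21 22 23 24 25 26 27 28 29 30 31
G :  0  0  0  0  0  0  0  1  1  1  1  1  1  1  2  2  2  2  0  0  0  0  0  0  0  1  1  1  1  1  1  1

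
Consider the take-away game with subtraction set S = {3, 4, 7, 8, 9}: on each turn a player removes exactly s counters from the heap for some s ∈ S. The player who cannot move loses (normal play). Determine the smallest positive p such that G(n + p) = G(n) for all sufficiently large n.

12

n :  0  1  2  3  4  5  6  7  8  9 10 11 12 13 14 15 16 17 18 19 20 21 22 23 24 25
G :  0  0  0  1  1  1  2  2  2  3  3  3  0  0  0  1  1  1  2  2  2  3  3  3  0  0
G(n+12) = G(n) holds for n = 0,…,8 (a full window of length max(S) = 9), so the sequence is purely periodic with period 12.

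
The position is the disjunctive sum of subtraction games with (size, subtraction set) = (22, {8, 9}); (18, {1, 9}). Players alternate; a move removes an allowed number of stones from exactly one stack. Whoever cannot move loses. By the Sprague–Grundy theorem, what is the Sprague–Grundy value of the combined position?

0

Stack A, S = {8, 9}:
n :  0  1  2  3  4  5  6  7  8  9 10 11 12 13 14 15 16 17 18 19 20 21 22
G :  0  0  0  0  0  0  0  0  1  1  1  1  1  1  1  1  2  0  0  0  0  0  0
G_A(22) = 0.
Stack B, S = {1, 9}:
n :  0  1  2  3  4  5  6  7  8  9 10 11 12 13 14 15 16 17 18
G :  0  1  0  1  0  1  0  1  0  1  0  1  0  1  0  1  0  1  0
G_B(18) = 0.
Combined Grundy value = 0 ⊕ 0 = 0.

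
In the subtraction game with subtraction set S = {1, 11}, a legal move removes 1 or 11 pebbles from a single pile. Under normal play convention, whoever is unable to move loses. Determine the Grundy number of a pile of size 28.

0

G(0) = 0
G(1) = mex{0} = 1
G(2) = mex{1} = 0
G(3) = mex{0} = 1
G(4) = mex{1} = 0
G(5) = mex{0} = 1
G(6) = mex{1} = 0
G(7) = mex{0} = 1
G(8) = mex{1} = 0
G(9) = mex{0} = 1
G(10) = mex{1} = 0
G(11) = mex{0,0} = 1
G(12) = mex{1,1} = 0
G(13) = mex{0,0} = 1
G(14) = mex{1,1} = 0
G(15) = mex{0,0} = 1
G(16) = mex{1,1} = 0
G(17) = mex{0,0} = 1
G(18) = mex{1,1} = 0
G(19) = mex{0,0} = 1
G(20) = mex{1,1} = 0
G(21) = mex{0,0} = 1
G(22) = mex{1,1} = 0
G(23) = mex{0,0} = 1
G(24) = mex{1,1} = 0
G(25) = mex{0,0} = 1
G(26) = mex{1,1} = 0
G(27) = mex{0,0} = 1
G(28) = mex{1,1} = 0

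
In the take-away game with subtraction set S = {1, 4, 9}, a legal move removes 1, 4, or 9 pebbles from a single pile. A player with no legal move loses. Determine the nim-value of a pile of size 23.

1

n :  0  1  2  3  4  5  6  7  8  9 10 11 12 13 14 15 16 17 18 19 20 21 22 23
G :  0  1  0  1  2  0  1  0  1  2  0  1  0  1  2  0  1  0  1  2  0  1  0  1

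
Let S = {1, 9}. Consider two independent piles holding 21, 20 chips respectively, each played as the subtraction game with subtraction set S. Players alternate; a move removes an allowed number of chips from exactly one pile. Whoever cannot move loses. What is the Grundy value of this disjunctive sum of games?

All piles use S = {1, 9}:
n :  0  1  2  3  4  5  6  7  8  9 10 11 12 13 14 15 16 17 18 19 20 21
G :  0  1  0  1  0  1  0  1  0  1  0  1  0  1  0  1  0  1  0  1  0  1
Pile A: G(21) = 1.
Pile B: G(20) = 0.
Combined Grundy value = 1 ⊕ 0 = 1.

1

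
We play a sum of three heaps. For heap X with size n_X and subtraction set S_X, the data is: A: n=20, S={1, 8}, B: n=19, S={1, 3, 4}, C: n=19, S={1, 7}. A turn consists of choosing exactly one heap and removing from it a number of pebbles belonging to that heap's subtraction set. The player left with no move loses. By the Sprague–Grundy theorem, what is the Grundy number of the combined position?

Heap A, S = {1, 8}:
G(0) = 0
G(1) = mex{0} = 1
G(2) = mex{1} = 0
G(3) = mex{0} = 1
G(4) = mex{1} = 0
G(5) = mex{0} = 1
G(6) = mex{1} = 0
G(7) = mex{0} = 1
G(8) = mex{1,0} = 2
G(9) = mex{2,1} = 0
G(10) = mex{0,0} = 1
G(11) = mex{1,1} = 0
G(12) = mex{0,0} = 1
G(13) = mex{1,1} = 0
G(14) = mex{0,0} = 1
G(15) = mex{1,1} = 0
G(16) = mex{0,2} = 1
G(17) = mex{1,0} = 2
G(18) = mex{2,1} = 0
G(19) = mex{0,0} = 1
G(20) = mex{1,1} = 0
G_A(20) = 0.
Heap B, S = {1, 3, 4}:
n :  0  1  2  3  4  5  6  7  8  9 10 11 12 13 14 15 16 17 18 19
G :  0  1  0  1  2  3  2  0  1  0  1  2  3  2  0  1  0  1  2  3
G_B(19) = 3.
Heap C, S = {1, 7}:
n :  0  1  2  3  4  5  6  7  8  9 10 11 12 13 14 15 16 17 18 19
G :  0  1  0  1  0  1  0  1  0  1  0  1  0  1  0  1  0  1  0  1
G_C(19) = 1.
Combined Grundy value = 0 ⊕ 3 ⊕ 1 = 2.

2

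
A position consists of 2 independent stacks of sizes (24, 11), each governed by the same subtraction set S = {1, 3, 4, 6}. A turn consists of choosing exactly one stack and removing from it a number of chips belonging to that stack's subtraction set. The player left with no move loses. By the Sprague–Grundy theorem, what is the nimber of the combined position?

3

All stacks use S = {1, 3, 4, 6}:
G(0) = 0
G(1) = mex{0} = 1
G(2) = mex{1} = 0
G(3) = mex{0,0} = 1
G(4) = mex{1,1,0} = 2
G(5) = mex{2,0,1} = 3
G(6) = mex{3,1,0,0} = 2
G(7) = mex{2,2,1,1} = 0
G(8) = mex{0,3,2,0} = 1
G(9) = mex{1,2,3,1} = 0
G(10) = mex{0,0,2,2} = 1
G(11) = mex{1,1,0,3} = 2
G(12) = mex{2,0,1,2} = 3
G(13) = mex{3,1,0,0} = 2
G(14) = mex{2,2,1,1} = 0
G(15) = mex{0,3,2,0} = 1
G(16) = mex{1,2,3,1} = 0
G(17) = mex{0,0,2,2} = 1
G(18) = mex{1,1,0,3} = 2
G(19) = mex{2,0,1,2} = 3
G(20) = mex{3,1,0,0} = 2
G(21) = mex{2,2,1,1} = 0
G(22) = mex{0,3,2,0} = 1
G(23) = mex{1,2,3,1} = 0
G(24) = mex{0,0,2,2} = 1
Stack A: G(24) = 1.
Stack B: G(11) = 2.
Combined Grundy value = 1 ⊕ 2 = 3.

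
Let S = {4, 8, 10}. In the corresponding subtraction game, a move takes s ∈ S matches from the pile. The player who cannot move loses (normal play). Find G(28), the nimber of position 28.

G(0) = 0
G(1) = mex{} = 0
G(2) = mex{} = 0
G(3) = mex{} = 0
G(4) = mex{0} = 1
G(5) = mex{0} = 1
G(6) = mex{0} = 1
G(7) = mex{0} = 1
G(8) = mex{1,0} = 2
G(9) = mex{1,0} = 2
G(10) = mex{1,0,0} = 2
G(11) = mex{1,0,0} = 2
G(12) = mex{2,1,0} = 3
G(13) = mex{2,1,0} = 3
G(14) = mex{2,1,1} = 0
G(15) = mex{2,1,1} = 0
G(16) = mex{3,2,1} = 0
G(17) = mex{3,2,1} = 0
G(18) = mex{0,2,2} = 1
G(19) = mex{0,2,2} = 1
G(20) = mex{0,3,2} = 1
G(21) = mex{0,3,2} = 1
G(22) = mex{1,0,3} = 2
G(23) = mex{1,0,3} = 2
G(24) = mex{1,0,0} = 2
G(25) = mex{1,0,0} = 2
G(26) = mex{2,1,0} = 3
G(27) = mex{2,1,0} = 3
G(28) = mex{2,1,1} = 0

0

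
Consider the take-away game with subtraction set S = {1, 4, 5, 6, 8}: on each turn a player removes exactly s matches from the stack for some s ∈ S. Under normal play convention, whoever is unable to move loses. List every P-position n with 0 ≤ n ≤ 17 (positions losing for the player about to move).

0, 2, 9, 11

n :  0  1  2  3  4  5  6  7  8  9 10 11 12 13 14 15 16 17
G :  0  1  0  1  2  3  2  3  4  0  1  0  1  2  3  2  3  4
P-positions are exactly the n with G(n) = 0.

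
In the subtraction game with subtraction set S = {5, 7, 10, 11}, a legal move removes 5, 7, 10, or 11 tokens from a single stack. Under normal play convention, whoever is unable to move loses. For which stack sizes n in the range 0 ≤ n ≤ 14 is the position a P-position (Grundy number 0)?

G(0) = 0
G(1) = mex{} = 0
G(2) = mex{} = 0
G(3) = mex{} = 0
G(4) = mex{} = 0
G(5) = mex{0} = 1
G(6) = mex{0} = 1
G(7) = mex{0,0} = 1
G(8) = mex{0,0} = 1
G(9) = mex{0,0} = 1
G(10) = mex{1,0,0} = 2
G(11) = mex{1,0,0,0} = 2
G(12) = mex{1,1,0,0} = 2
G(13) = mex{1,1,0,0} = 2
G(14) = mex{1,1,0,0} = 2
P-positions are exactly the n with G(n) = 0.

0, 1, 2, 3, 4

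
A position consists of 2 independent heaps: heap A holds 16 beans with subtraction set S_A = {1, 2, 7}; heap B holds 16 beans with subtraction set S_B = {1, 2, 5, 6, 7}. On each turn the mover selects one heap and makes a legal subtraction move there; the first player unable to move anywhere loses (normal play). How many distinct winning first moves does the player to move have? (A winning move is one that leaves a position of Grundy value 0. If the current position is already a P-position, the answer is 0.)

Heap A, S = {1, 2, 7}:
n :  0  1  2  3  4  5  6  7  8  9 10 11 12 13 14 15 16
G :  0  1  2  0  1  2  0  1  2  0  1  2  0  1  2  0  1
G_A(16) = 1.
Heap B, S = {1, 2, 5, 6, 7}:
n :  0  1  2  3  4  5  6  7  8  9 10 11 12 13 14 15 16
G :  0  1  2  0  1  2  3  4  5  3  4  0  1  2  0  1  2
G_B(16) = 2.
Combined Grundy value = 1 ⊕ 2 = 3.
A winning move leaves total XOR = 0, i.e. changes one component's Grundy value g to g ⊕ X where X is the current total.
Heap A: need g' = 1⊕3 = 2. Options: 16−1→G=0, 16−2→G=2, 16−7→G=0. Hits: 1.
Heap B: need g' = 2⊕3 = 1. Options: 16−1→G=1, 16−2→G=0, 16−5→G=0, 16−6→G=4, 16−7→G=3. Hits: 1.

2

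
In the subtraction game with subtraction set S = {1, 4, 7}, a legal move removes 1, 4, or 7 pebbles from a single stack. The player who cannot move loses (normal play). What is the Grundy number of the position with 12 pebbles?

2

G(0) = 0
G(1) = mex{0} = 1
G(2) = mex{1} = 0
G(3) = mex{0} = 1
G(4) = mex{1,0} = 2
G(5) = mex{2,1} = 0
G(6) = mex{0,0} = 1
G(7) = mex{1,1,0} = 2
G(8) = mex{2,2,1} = 0
G(9) = mex{0,0,0} = 1
G(10) = mex{1,1,1} = 0
G(11) = mex{0,2,2} = 1
G(12) = mex{1,0,0} = 2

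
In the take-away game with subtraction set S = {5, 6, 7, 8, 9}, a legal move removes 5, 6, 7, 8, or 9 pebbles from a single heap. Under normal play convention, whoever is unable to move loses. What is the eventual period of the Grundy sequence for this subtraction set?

14

n :  0  1  2  3  4  5  6  7  8  9 10 11 12 13 14 15 16 17 18 19 20 21 22 23 24 25 26 27 28 29
G :  0  0  0  0  0  1  1  1  1  1  2  2  2  2  0  0  0  0  0  1  1  1  1  1  2  2  2  2  0  0
G(n+14) = G(n) holds for n = 0,…,8 (a full window of length max(S) = 9), so the sequence is purely periodic with period 14.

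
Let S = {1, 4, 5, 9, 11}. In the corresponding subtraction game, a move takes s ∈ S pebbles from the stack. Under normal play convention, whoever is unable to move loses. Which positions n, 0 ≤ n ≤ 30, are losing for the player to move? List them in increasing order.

G(0) = 0
G(1) = mex{0} = 1
G(2) = mex{1} = 0
G(3) = mex{0} = 1
G(4) = mex{1,0} = 2
G(5) = mex{2,1,0} = 3
G(6) = mex{3,0,1} = 2
G(7) = mex{2,1,0} = 3
G(8) = mex{3,2,1} = 0
G(9) = mex{0,3,2,0} = 1
G(10) = mex{1,2,3,1} = 0
G(11) = mex{0,3,2,0,0} = 1
G(12) = mex{1,0,3,1,1} = 2
G(13) = mex{2,1,0,2,0} = 3
G(14) = mex{3,0,1,3,1} = 2
G(15) = mex{2,1,0,2,2} = 3
G(16) = mex{3,2,1,3,3} = 0
G(17) = mex{0,3,2,0,2} = 1
G(18) = mex{1,2,3,1,3} = 0
G(19) = mex{0,3,2,0,0} = 1
G(20) = mex{1,0,3,1,1} = 2
G(21) = mex{2,1,0,2,0} = 3
G(22) = mex{3,0,1,3,1} = 2
G(23) = mex{2,1,0,2,2} = 3
G(24) = mex{3,2,1,3,3} = 0
G(25) = mex{0,3,2,0,2} = 1
G(26) = mex{1,2,3,1,3} = 0
G(27) = mex{0,3,2,0,0} = 1
G(28) = mex{1,0,3,1,1} = 2
G(29) = mex{2,1,0,2,0} = 3
G(30) = mex{3,0,1,3,1} = 2
P-positions are exactly the n with G(n) = 0.

0, 2, 8, 10, 16, 18, 24, 26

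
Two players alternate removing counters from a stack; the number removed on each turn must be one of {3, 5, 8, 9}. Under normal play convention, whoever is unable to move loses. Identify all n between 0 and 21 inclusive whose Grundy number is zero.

0, 1, 2, 12, 13, 14

n :  0  1  2  3  4  5  6  7  8  9 10 11 12 13 14 15 16 17 18 19 20 21
G :  0  0  0  1  1  1  2  2  2  3  3  3  0  0  0  1  1  1  2  2  2  3
P-positions are exactly the n with G(n) = 0.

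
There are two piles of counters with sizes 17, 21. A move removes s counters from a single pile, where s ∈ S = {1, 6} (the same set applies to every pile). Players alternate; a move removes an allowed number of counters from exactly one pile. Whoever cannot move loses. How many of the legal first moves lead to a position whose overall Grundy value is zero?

3

All piles use S = {1, 6}:
G(0) = 0
G(1) = mex{0} = 1
G(2) = mex{1} = 0
G(3) = mex{0} = 1
G(4) = mex{1} = 0
G(5) = mex{0} = 1
G(6) = mex{1,0} = 2
G(7) = mex{2,1} = 0
G(8) = mex{0,0} = 1
G(9) = mex{1,1} = 0
G(10) = mex{0,0} = 1
G(11) = mex{1,1} = 0
G(12) = mex{0,2} = 1
G(13) = mex{1,0} = 2
G(14) = mex{2,1} = 0
G(15) = mex{0,0} = 1
G(16) = mex{1,1} = 0
G(17) = mex{0,0} = 1
G(18) = mex{1,1} = 0
G(19) = mex{0,2} = 1
G(20) = mex{1,0} = 2
G(21) = mex{2,1} = 0
Pile A: G(17) = 1.
Pile B: G(21) = 0.
Combined Grundy value = 1 ⊕ 0 = 1.
A winning move leaves total XOR = 0, i.e. changes one component's Grundy value g to g ⊕ X where X is the current total.
Pile A: need g' = 1⊕1 = 0. Options: 17−1→G=0, 17−6→G=0. Hits: 2.
Pile B: need g' = 0⊕1 = 1. Options: 21−1→G=2, 21−6→G=1. Hits: 1.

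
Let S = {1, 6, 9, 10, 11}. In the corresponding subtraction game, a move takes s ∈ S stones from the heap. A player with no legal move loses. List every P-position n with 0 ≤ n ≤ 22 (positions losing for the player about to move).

0, 2, 4, 7, 19, 21

n :  0  1  2  3  4  5  6  7  8  9 10 11 12 13 14 15 16 17 18 19 20 21 22
G :  0  1  0  1  0  1  2  0  1  2  3  2  3  2  3  4  5  3  4  0  1  0  1
P-positions are exactly the n with G(n) = 0.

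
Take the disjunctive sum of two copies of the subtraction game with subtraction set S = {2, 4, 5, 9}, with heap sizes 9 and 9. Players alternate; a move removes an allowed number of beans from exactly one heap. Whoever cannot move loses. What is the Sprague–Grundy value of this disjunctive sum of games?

0

All heaps use S = {2, 4, 5, 9}:
n : 0 1 2 3 4 5 6 7 8 9
G : 0 0 1 1 2 2 3 0 0 1
Heap A: G(9) = 1.
Heap B: G(9) = 1.
Combined Grundy value = 1 ⊕ 1 = 0.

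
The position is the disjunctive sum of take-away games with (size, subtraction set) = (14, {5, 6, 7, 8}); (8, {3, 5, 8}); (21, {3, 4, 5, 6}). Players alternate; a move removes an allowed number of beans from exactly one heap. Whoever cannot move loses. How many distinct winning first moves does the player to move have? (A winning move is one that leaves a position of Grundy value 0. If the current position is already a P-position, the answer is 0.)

5

Heap A, S = {5, 6, 7, 8}:
n :  0  1  2  3  4  5  6  7  8  9 10 11 12 13 14
G :  0  0  0  0  0  1  1  1  1  1  2  2  2  0  0
G_A(14) = 0.
Heap B, S = {3, 5, 8}:
n : 0 1 2 3 4 5 6 7 8
G : 0 0 0 1 1 1 2 2 2
G_B(8) = 2.
Heap C, S = {3, 4, 5, 6}:
G(0) = 0
G(1) = mex{} = 0
G(2) = mex{} = 0
G(3) = mex{0} = 1
G(4) = mex{0,0} = 1
G(5) = mex{0,0,0} = 1
G(6) = mex{1,0,0,0} = 2
G(7) = mex{1,1,0,0} = 2
G(8) = mex{1,1,1,0} = 2
G(9) = mex{2,1,1,1} = 0
G(10) = mex{2,2,1,1} = 0
G(11) = mex{2,2,2,1} = 0
G(12) = mex{0,2,2,2} = 1
G(13) = mex{0,0,2,2} = 1
G(14) = mex{0,0,0,2} = 1
G(15) = mex{1,0,0,0} = 2
G(16) = mex{1,1,0,0} = 2
G(17) = mex{1,1,1,0} = 2
G(18) = mex{2,1,1,1} = 0
G(19) = mex{2,2,1,1} = 0
G(20) = mex{2,2,2,1} = 0
G(21) = mex{0,2,2,2} = 1
G_C(21) = 1.
Combined Grundy value = 0 ⊕ 2 ⊕ 1 = 3.
A winning move leaves total XOR = 0, i.e. changes one component's Grundy value g to g ⊕ X where X is the current total.
Heap A: need g' = 0⊕3 = 3. Options: 14−5→G=1, 14−6→G=1, 14−7→G=1, 14−8→G=1. Hits: 0.
Heap B: need g' = 2⊕3 = 1. Options: 8−3→G=1, 8−5→G=1, 8−8→G=0. Hits: 2.
Heap C: need g' = 1⊕3 = 2. Options: 21−3→G=0, 21−4→G=2, 21−5→G=2, 21−6→G=2. Hits: 3.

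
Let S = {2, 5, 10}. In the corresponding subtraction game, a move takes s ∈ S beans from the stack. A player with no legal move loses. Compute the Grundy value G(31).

0

G(0) = 0
G(1) = mex{} = 0
G(2) = mex{0} = 1
G(3) = mex{0} = 1
G(4) = mex{1} = 0
G(5) = mex{1,0} = 2
G(6) = mex{0,0} = 1
G(7) = mex{2,1} = 0
G(8) = mex{1,1} = 0
G(9) = mex{0,0} = 1
G(10) = mex{0,2,0} = 1
G(11) = mex{1,1,0} = 2
G(12) = mex{1,0,1} = 2
G(13) = mex{2,0,1} = 3
G(14) = mex{2,1,0} = 3
G(15) = mex{3,1,2} = 0
G(16) = mex{3,2,1} = 0
G(17) = mex{0,2,0} = 1
G(18) = mex{0,3,0} = 1
G(19) = mex{1,3,1} = 0
G(20) = mex{1,0,1} = 2
G(21) = mex{0,0,2} = 1
G(22) = mex{2,1,2} = 0
G(23) = mex{1,1,3} = 0
G(24) = mex{0,0,3} = 1
G(25) = mex{0,2,0} = 1
G(26) = mex{1,1,0} = 2
G(27) = mex{1,0,1} = 2
G(28) = mex{2,0,1} = 3
G(29) = mex{2,1,0} = 3
G(30) = mex{3,1,2} = 0
G(31) = mex{3,2,1} = 0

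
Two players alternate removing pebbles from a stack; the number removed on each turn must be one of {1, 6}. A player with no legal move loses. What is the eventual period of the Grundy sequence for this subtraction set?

7

n :  0  1  2  3  4  5  6  7  8  9 10 11 12 13 14 15
G :  0  1  0  1  0  1  2  0  1  0  1  0  1  2  0  1
G(n+7) = G(n) holds for n = 0,…,5 (a full window of length max(S) = 6), so the sequence is purely periodic with period 7.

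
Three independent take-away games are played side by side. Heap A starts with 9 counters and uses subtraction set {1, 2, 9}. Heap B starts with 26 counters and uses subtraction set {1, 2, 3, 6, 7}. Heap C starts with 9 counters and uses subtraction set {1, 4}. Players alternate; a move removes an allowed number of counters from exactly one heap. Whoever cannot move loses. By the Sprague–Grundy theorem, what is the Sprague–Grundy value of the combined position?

3

Heap A, S = {1, 2, 9}:
G(0) = 0
G(1) = mex{0} = 1
G(2) = mex{1,0} = 2
G(3) = mex{2,1} = 0
G(4) = mex{0,2} = 1
G(5) = mex{1,0} = 2
G(6) = mex{2,1} = 0
G(7) = mex{0,2} = 1
G(8) = mex{1,0} = 2
G(9) = mex{2,1,0} = 3
G_A(9) = 3.
Heap B, S = {1, 2, 3, 6, 7}:
n :  0  1  2  3  4  5  6  7  8  9 10 11 12 13 14 15 16 17 18 19 20 21 22 23 24 25 26
G :  0  1  2  3  0  1  2  3  0  1  2  3  0  1  2  3  0  1  2  3  0  1  2  3  0  1  2
G_B(26) = 2.
Heap C, S = {1, 4}:
G(0) = 0
G(1) = mex{0} = 1
G(2) = mex{1} = 0
G(3) = mex{0} = 1
G(4) = mex{1,0} = 2
G(5) = mex{2,1} = 0
G(6) = mex{0,0} = 1
G(7) = mex{1,1} = 0
G(8) = mex{0,2} = 1
G(9) = mex{1,0} = 2
G_C(9) = 2.
Combined Grundy value = 3 ⊕ 2 ⊕ 2 = 3.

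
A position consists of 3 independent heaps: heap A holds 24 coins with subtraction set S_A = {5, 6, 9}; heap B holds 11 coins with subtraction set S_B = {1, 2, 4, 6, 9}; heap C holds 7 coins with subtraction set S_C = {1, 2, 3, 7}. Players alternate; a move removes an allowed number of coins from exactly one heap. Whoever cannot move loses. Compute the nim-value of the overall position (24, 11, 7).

1

Heap A, S = {5, 6, 9}:
n :  0  1  2  3  4  5  6  7  8  9 10 11 12 13 14 15 16 17 18 19 20 21 22 23 24
G :  0  0  0  0  0  1  1  1  1  1  2  2  2  2  0  0  0  0  0  1  1  1  1  1  2
G_A(24) = 2.
Heap B, S = {1, 2, 4, 6, 9}:
n :  0  1  2  3  4  5  6  7  8  9 10 11
G :  0  1  2  0  1  2  3  4  0  1  2  0
G_B(11) = 0.
Heap C, S = {1, 2, 3, 7}:
n : 0 1 2 3 4 5 6 7
G : 0 1 2 3 0 1 2 3
G_C(7) = 3.
Combined Grundy value = 2 ⊕ 0 ⊕ 3 = 1.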